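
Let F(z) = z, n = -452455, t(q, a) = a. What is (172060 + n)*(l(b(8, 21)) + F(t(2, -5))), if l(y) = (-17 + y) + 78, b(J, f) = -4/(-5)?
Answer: -15926436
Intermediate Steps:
b(J, f) = ⅘ (b(J, f) = -4*(-⅕) = ⅘)
l(y) = 61 + y
(172060 + n)*(l(b(8, 21)) + F(t(2, -5))) = (172060 - 452455)*((61 + ⅘) - 5) = -280395*(309/5 - 5) = -280395*284/5 = -15926436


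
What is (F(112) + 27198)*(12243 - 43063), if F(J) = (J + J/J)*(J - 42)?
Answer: -1082028560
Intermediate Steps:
F(J) = (1 + J)*(-42 + J) (F(J) = (J + 1)*(-42 + J) = (1 + J)*(-42 + J))
(F(112) + 27198)*(12243 - 43063) = ((-42 + 112**2 - 41*112) + 27198)*(12243 - 43063) = ((-42 + 12544 - 4592) + 27198)*(-30820) = (7910 + 27198)*(-30820) = 35108*(-30820) = -1082028560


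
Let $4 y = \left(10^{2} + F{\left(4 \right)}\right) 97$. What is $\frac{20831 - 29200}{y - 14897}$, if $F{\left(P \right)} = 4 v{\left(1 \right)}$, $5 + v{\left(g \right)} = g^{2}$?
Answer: $\frac{8369}{12860} \approx 0.65078$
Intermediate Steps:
$v{\left(g \right)} = -5 + g^{2}$
$F{\left(P \right)} = -16$ ($F{\left(P \right)} = 4 \left(-5 + 1^{2}\right) = 4 \left(-5 + 1\right) = 4 \left(-4\right) = -16$)
$y = 2037$ ($y = \frac{\left(10^{2} - 16\right) 97}{4} = \frac{\left(100 - 16\right) 97}{4} = \frac{84 \cdot 97}{4} = \frac{1}{4} \cdot 8148 = 2037$)
$\frac{20831 - 29200}{y - 14897} = \frac{20831 - 29200}{2037 - 14897} = - \frac{8369}{-12860} = \left(-8369\right) \left(- \frac{1}{12860}\right) = \frac{8369}{12860}$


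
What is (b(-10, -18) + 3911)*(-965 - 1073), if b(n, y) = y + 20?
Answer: -7974694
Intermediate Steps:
b(n, y) = 20 + y
(b(-10, -18) + 3911)*(-965 - 1073) = ((20 - 18) + 3911)*(-965 - 1073) = (2 + 3911)*(-2038) = 3913*(-2038) = -7974694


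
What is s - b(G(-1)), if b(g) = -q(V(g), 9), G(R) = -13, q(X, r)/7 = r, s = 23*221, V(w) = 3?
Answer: 5146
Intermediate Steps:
s = 5083
q(X, r) = 7*r
b(g) = -63 (b(g) = -7*9 = -1*63 = -63)
s - b(G(-1)) = 5083 - 1*(-63) = 5083 + 63 = 5146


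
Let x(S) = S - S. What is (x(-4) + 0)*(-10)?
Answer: 0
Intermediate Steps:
x(S) = 0
(x(-4) + 0)*(-10) = (0 + 0)*(-10) = 0*(-10) = 0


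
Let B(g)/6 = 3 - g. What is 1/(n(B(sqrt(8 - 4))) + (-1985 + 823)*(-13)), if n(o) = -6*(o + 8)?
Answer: 1/15022 ≈ 6.6569e-5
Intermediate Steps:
B(g) = 18 - 6*g (B(g) = 6*(3 - g) = 18 - 6*g)
n(o) = -48 - 6*o (n(o) = -6*(8 + o) = -48 - 6*o)
1/(n(B(sqrt(8 - 4))) + (-1985 + 823)*(-13)) = 1/((-48 - 6*(18 - 6*sqrt(8 - 4))) + (-1985 + 823)*(-13)) = 1/((-48 - 6*(18 - 6*sqrt(4))) - 1162*(-13)) = 1/((-48 - 6*(18 - 6*2)) + 15106) = 1/((-48 - 6*(18 - 12)) + 15106) = 1/((-48 - 6*6) + 15106) = 1/((-48 - 36) + 15106) = 1/(-84 + 15106) = 1/15022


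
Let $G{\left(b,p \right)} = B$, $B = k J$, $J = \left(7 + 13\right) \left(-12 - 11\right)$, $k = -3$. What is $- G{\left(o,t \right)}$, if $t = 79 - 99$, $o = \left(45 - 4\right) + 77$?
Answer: $-1380$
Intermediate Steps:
$J = -460$ ($J = 20 \left(-23\right) = -460$)
$o = 118$ ($o = 41 + 77 = 118$)
$B = 1380$ ($B = \left(-3\right) \left(-460\right) = 1380$)
$t = -20$
$G{\left(b,p \right)} = 1380$
$- G{\left(o,t \right)} = \left(-1\right) 1380 = -1380$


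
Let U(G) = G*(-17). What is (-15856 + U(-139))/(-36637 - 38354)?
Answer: 13493/74991 ≈ 0.17993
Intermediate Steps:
U(G) = -17*G
(-15856 + U(-139))/(-36637 - 38354) = (-15856 - 17*(-139))/(-36637 - 38354) = (-15856 + 2363)/(-74991) = -13493*(-1/74991) = 13493/74991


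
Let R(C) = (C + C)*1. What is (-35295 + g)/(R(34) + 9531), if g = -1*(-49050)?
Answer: 13755/9599 ≈ 1.4330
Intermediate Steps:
R(C) = 2*C (R(C) = (2*C)*1 = 2*C)
g = 49050
(-35295 + g)/(R(34) + 9531) = (-35295 + 49050)/(2*34 + 9531) = 13755/(68 + 9531) = 13755/9599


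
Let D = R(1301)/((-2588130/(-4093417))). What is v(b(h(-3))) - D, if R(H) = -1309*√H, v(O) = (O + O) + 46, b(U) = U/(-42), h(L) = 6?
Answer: 320/7 + 5358282853*√1301/2588130 ≈ 74721.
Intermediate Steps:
b(U) = -U/42 (b(U) = U*(-1/42) = -U/42)
v(O) = 46 + 2*O (v(O) = 2*O + 46 = 46 + 2*O)
D = -5358282853*√1301/2588130 (D = (-1309*√1301)/((-2588130/(-4093417))) = (-1309*√1301)/((-2588130*(-1/4093417))) = (-1309*√1301)/(2588130/4093417) = -1309*√1301*(4093417/2588130) = -5358282853*√1301/2588130 ≈ -74676.)
v(b(h(-3))) - D = (46 + 2*(-1/42*6)) - (-5358282853)*√1301/2588130 = (46 + 2*(-⅐)) + 5358282853*√1301/2588130 = (46 - 2/7) + 5358282853*√1301/2588130 = 320/7 + 5358282853*√1301/2588130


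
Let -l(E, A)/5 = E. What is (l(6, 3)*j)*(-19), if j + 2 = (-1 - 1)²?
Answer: 1140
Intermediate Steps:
l(E, A) = -5*E
j = 2 (j = -2 + (-1 - 1)² = -2 + (-2)² = -2 + 4 = 2)
(l(6, 3)*j)*(-19) = (-5*6*2)*(-19) = -30*2*(-19) = -60*(-19) = 1140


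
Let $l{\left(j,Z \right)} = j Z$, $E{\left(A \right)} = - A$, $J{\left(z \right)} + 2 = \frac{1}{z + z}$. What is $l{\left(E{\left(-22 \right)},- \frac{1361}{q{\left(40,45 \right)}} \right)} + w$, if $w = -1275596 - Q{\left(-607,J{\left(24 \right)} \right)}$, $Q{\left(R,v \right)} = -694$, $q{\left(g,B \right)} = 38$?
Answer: $- \frac{24238109}{19} \approx -1.2757 \cdot 10^{6}$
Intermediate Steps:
$J{\left(z \right)} = -2 + \frac{1}{2 z}$ ($J{\left(z \right)} = -2 + \frac{1}{z + z} = -2 + \frac{1}{2 z}$)
$l{\left(j,Z \right)} = Z j$
$w = -1274902$ ($w = -1275596 - -694 = -1275596 + 694 = -1274902$)
$l{\left(E{\left(-22 \right)},- \frac{1361}{q{\left(40,45 \right)}} \right)} + w = - \frac{1361}{38} \left(\left(-1\right) \left(-22\right)\right) - 1274902 = \left(-1361\right) \frac{1}{38} \cdot 22 - 1274902 = \left(- \frac{1361}{38}\right) 22 - 1274902 = - \frac{14971}{19} - 1274902 = - \frac{24238109}{19}$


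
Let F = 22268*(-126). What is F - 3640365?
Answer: -6446133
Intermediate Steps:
F = -2805768
F - 3640365 = -2805768 - 3640365 = -6446133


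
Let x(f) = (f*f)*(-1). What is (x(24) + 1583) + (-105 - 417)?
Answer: 485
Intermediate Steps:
x(f) = -f**2 (x(f) = f**2*(-1) = -f**2)
(x(24) + 1583) + (-105 - 417) = (-1*24**2 + 1583) + (-105 - 417) = (-1*576 + 1583) - 522 = (-576 + 1583) - 522 = 1007 - 522 = 485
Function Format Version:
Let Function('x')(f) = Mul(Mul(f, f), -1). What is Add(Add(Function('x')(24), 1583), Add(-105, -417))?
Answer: 485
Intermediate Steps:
Function('x')(f) = Mul(-1, Pow(f, 2)) (Function('x')(f) = Mul(Pow(f, 2), -1) = Mul(-1, Pow(f, 2)))
Add(Add(Function('x')(24), 1583), Add(-105, -417)) = Add(Add(Mul(-1, Pow(24, 2)), 1583), Add(-105, -417)) = Add(Add(Mul(-1, 576), 1583), -522) = Add(Add(-576, 1583), -522) = Add(1007, -522) = 485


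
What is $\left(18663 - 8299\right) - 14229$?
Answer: $-3865$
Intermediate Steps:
$\left(18663 - 8299\right) - 14229 = 10364 - 14229 = -3865$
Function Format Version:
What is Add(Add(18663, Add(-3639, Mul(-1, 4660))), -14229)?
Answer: -3865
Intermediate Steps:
Add(Add(18663, Add(-3639, Mul(-1, 4660))), -14229) = Add(Add(18663, Add(-3639, -4660)), -14229) = Add(Add(18663, -8299), -14229) = Add(10364, -14229) = -3865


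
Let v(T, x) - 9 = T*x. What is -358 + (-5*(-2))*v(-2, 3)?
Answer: -328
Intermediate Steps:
v(T, x) = 9 + T*x
-358 + (-5*(-2))*v(-2, 3) = -358 + (-5*(-2))*(9 - 2*3) = -358 + 10*(9 - 6) = -358 + 10*3 = -358 + 30 = -328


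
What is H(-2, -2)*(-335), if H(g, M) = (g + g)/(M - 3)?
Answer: -268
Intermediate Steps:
H(g, M) = 2*g/(-3 + M) (H(g, M) = (2*g)/(-3 + M) = 2*g/(-3 + M))
H(-2, -2)*(-335) = (2*(-2)/(-3 - 2))*(-335) = (2*(-2)/(-5))*(-335) = (2*(-2)*(-1/5))*(-335) = (4/5)*(-335) = -268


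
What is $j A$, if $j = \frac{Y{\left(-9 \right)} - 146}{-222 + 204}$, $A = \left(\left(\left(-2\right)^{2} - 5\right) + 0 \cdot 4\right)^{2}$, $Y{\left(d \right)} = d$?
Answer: $\frac{155}{18} \approx 8.6111$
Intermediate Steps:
$A = 1$ ($A = \left(\left(4 - 5\right) + 0\right)^{2} = \left(-1 + 0\right)^{2} = \left(-1\right)^{2} = 1$)
$j = \frac{155}{18}$ ($j = \frac{-9 - 146}{-222 + 204} = - \frac{155}{-18} = \left(-155\right) \left(- \frac{1}{18}\right) = \frac{155}{18} \approx 8.6111$)
$j A = \frac{155}{18} \cdot 1 = \frac{155}{18}$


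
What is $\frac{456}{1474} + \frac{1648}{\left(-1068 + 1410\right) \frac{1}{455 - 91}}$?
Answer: $\frac{221091820}{126027} \approx 1754.3$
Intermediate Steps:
$\frac{456}{1474} + \frac{1648}{\left(-1068 + 1410\right) \frac{1}{455 - 91}} = 456 \cdot \frac{1}{1474} + \frac{1648}{342 \cdot \frac{1}{364}} = \frac{228}{737} + \frac{1648}{342 \cdot \frac{1}{364}} = \frac{228}{737} + \frac{1648}{\frac{171}{182}} = \frac{228}{737} + 1648 \cdot \frac{182}{171} = \frac{228}{737} + \frac{299936}{171} = \frac{221091820}{126027}$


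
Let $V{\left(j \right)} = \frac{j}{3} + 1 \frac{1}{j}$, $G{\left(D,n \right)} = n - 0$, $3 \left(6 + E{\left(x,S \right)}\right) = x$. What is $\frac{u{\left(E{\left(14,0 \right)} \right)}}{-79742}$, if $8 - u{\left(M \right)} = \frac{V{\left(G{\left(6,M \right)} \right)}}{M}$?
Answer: $- \frac{341}{3827616} \approx -8.9089 \cdot 10^{-5}$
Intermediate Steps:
$E{\left(x,S \right)} = -6 + \frac{x}{3}$
$G{\left(D,n \right)} = n$ ($G{\left(D,n \right)} = n + 0 = n$)
$V{\left(j \right)} = \frac{1}{j} + \frac{j}{3}$ ($V{\left(j \right)} = j \frac{1}{3} + \frac{1}{j} = \frac{j}{3} + \frac{1}{j} = \frac{1}{j} + \frac{j}{3}$)
$u{\left(M \right)} = 8 - \frac{\frac{1}{M} + \frac{M}{3}}{M}$
$\frac{u{\left(E{\left(14,0 \right)} \right)}}{-79742} = \frac{\frac{23}{3} - \frac{1}{\left(-6 + \frac{1}{3} \cdot 14\right)^{2}}}{-79742} = \left(\frac{23}{3} - \frac{1}{\left(-6 + \frac{14}{3}\right)^{2}}\right) \left(- \frac{1}{79742}\right) = \left(\frac{23}{3} - \frac{1}{\frac{16}{9}}\right) \left(- \frac{1}{79742}\right) = \left(\frac{23}{3} - \frac{9}{16}\right) \left(- \frac{1}{79742}\right) = \frac{341}{48} \left(- \frac{1}{79742}\right) = - \frac{341}{3827616}$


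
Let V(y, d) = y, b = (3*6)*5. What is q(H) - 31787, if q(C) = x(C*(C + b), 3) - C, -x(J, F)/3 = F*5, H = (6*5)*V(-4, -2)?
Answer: -31712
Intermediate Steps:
b = 90 (b = 18*5 = 90)
H = -120 (H = (6*5)*(-4) = 30*(-4) = -120)
x(J, F) = -15*F (x(J, F) = -3*F*5 = -15*F)
q(C) = -45 - C (q(C) = -15*3 - C = -45 - C)
q(H) - 31787 = (-45 - 1*(-120)) - 31787 = (-45 + 120) - 31787 = 75 - 31787 = -31712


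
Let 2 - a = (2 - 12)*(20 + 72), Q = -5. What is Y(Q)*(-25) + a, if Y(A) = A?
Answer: 1047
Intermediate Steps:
a = 922 (a = 2 - (2 - 12)*(20 + 72) = 2 - (-10)*92 = 2 - 1*(-920) = 2 + 920 = 922)
Y(Q)*(-25) + a = -5*(-25) + 922 = 125 + 922 = 1047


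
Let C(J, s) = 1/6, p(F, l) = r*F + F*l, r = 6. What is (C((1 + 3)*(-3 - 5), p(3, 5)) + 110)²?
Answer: 436921/36 ≈ 12137.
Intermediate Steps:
p(F, l) = 6*F + F*l
C(J, s) = ⅙
(C((1 + 3)*(-3 - 5), p(3, 5)) + 110)² = (⅙ + 110)² = (661/6)² = 436921/36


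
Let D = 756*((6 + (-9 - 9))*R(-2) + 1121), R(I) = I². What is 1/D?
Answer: 1/811188 ≈ 1.2328e-6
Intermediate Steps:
D = 811188 (D = 756*((6 + (-9 - 9))*(-2)² + 1121) = 756*((6 - 18)*4 + 1121) = 756*(-12*4 + 1121) = 756*(-48 + 1121) = 756*1073 = 811188)
1/D = 1/811188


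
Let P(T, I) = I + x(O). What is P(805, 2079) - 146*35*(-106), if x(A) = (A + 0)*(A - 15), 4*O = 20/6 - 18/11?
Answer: 592125037/1089 ≈ 5.4373e+5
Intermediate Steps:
O = 14/33 (O = (20/6 - 18/11)/4 = (20*(⅙) - 18*1/11)/4 = (10/3 - 18/11)/4 = (¼)*(56/33) = 14/33 ≈ 0.42424)
x(A) = A*(-15 + A)
P(T, I) = -6734/1089 + I (P(T, I) = I + 14*(-15 + 14/33)/33 = I + (14/33)*(-481/33) = I - 6734/1089 = -6734/1089 + I)
P(805, 2079) - 146*35*(-106) = (-6734/1089 + 2079) - 146*35*(-106) = 2257297/1089 - 5110*(-106) = 2257297/1089 - 1*(-541660) = 2257297/1089 + 541660 = 592125037/1089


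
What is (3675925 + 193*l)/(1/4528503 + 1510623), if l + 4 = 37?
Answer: 8337639712941/3420430393685 ≈ 2.4376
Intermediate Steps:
l = 33 (l = -4 + 37 = 33)
(3675925 + 193*l)/(1/4528503 + 1510623) = (3675925 + 193*33)/(1/4528503 + 1510623) = (3675925 + 6369)/(1/4528503 + 1510623) = 3682294/(6840860787370/4528503) = 3682294*(4528503/6840860787370) = 8337639712941/3420430393685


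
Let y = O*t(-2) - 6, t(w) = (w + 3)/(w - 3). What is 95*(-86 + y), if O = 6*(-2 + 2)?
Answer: -8740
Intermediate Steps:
t(w) = (3 + w)/(-3 + w)
O = 0 (O = 6*0 = 0)
y = -6 (y = 0*((3 - 2)/(-3 - 2)) - 6 = 0*(1/(-5)) - 6 = 0*(-⅕*1) - 6 = 0*(-⅕) - 6 = 0 - 6 = -6)
95*(-86 + y) = 95*(-86 - 6) = 95*(-92) = -8740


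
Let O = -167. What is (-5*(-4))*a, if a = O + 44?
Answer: -2460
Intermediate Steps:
a = -123 (a = -167 + 44 = -123)
(-5*(-4))*a = -5*(-4)*(-123) = 20*(-123) = -2460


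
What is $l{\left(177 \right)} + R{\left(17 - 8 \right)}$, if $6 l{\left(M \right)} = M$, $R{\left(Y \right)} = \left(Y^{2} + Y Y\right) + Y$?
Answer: $\frac{401}{2} \approx 200.5$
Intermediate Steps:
$R{\left(Y \right)} = Y + 2 Y^{2}$ ($R{\left(Y \right)} = \left(Y^{2} + Y^{2}\right) + Y = 2 Y^{2} + Y = Y + 2 Y^{2}$)
$l{\left(M \right)} = \frac{M}{6}$
$l{\left(177 \right)} + R{\left(17 - 8 \right)} = \frac{1}{6} \cdot 177 + \left(17 - 8\right) \left(1 + 2 \left(17 - 8\right)\right) = \frac{59}{2} + \left(17 - 8\right) \left(1 + 2 \left(17 - 8\right)\right) = \frac{59}{2} + 9 \left(1 + 2 \cdot 9\right) = \frac{59}{2} + 9 \left(1 + 18\right) = \frac{59}{2} + 9 \cdot 19 = \frac{59}{2} + 171 = \frac{401}{2}$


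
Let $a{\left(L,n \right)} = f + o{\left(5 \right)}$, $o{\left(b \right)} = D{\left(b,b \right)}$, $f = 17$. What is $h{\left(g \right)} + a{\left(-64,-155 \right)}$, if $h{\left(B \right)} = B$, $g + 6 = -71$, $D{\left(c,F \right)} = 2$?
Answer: $-58$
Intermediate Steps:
$o{\left(b \right)} = 2$
$g = -77$ ($g = -6 - 71 = -77$)
$a{\left(L,n \right)} = 19$ ($a{\left(L,n \right)} = 17 + 2 = 19$)
$h{\left(g \right)} + a{\left(-64,-155 \right)} = -77 + 19 = -58$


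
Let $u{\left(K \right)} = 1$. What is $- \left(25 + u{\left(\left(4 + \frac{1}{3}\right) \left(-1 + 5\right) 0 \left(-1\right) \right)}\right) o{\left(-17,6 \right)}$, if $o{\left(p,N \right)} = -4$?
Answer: $104$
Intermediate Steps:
$- \left(25 + u{\left(\left(4 + \frac{1}{3}\right) \left(-1 + 5\right) 0 \left(-1\right) \right)}\right) o{\left(-17,6 \right)} = - \left(25 + 1\right) \left(-4\right) = - 26 \left(-4\right) = \left(-1\right) \left(-104\right) = 104$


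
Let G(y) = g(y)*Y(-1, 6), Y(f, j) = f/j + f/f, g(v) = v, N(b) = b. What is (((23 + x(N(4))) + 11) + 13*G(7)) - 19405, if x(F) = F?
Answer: -115747/6 ≈ -19291.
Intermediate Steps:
Y(f, j) = 1 + f/j (Y(f, j) = f/j + 1 = 1 + f/j)
G(y) = 5*y/6 (G(y) = y*((-1 + 6)/6) = y*((⅙)*5) = y*(⅚) = 5*y/6)
(((23 + x(N(4))) + 11) + 13*G(7)) - 19405 = (((23 + 4) + 11) + 13*((⅚)*7)) - 19405 = ((27 + 11) + 13*(35/6)) - 19405 = (38 + 455/6) - 19405 = 683/6 - 19405 = -115747/6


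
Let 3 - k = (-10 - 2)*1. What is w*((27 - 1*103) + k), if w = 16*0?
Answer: 0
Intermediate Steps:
k = 15 (k = 3 - (-10 - 2) = 3 - (-12) = 3 - 1*(-12) = 3 + 12 = 15)
w = 0
w*((27 - 1*103) + k) = 0*((27 - 1*103) + 15) = 0*((27 - 103) + 15) = 0*(-76 + 15) = 0*(-61) = 0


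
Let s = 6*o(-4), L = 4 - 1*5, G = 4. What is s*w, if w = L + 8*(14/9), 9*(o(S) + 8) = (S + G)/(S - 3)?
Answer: -1648/3 ≈ -549.33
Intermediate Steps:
L = -1 (L = 4 - 5 = -1)
o(S) = -8 + (4 + S)/(9*(-3 + S)) (o(S) = -8 + ((S + 4)/(S - 3))/9 = -8 + ((4 + S)/(-3 + S))/9 = -8 + (4 + S)/(9*(-3 + S)))
s = -48 (s = 6*((220 - 71*(-4))/(9*(-3 - 4))) = 6*((⅑)*(220 + 284)/(-7)) = 6*((⅑)*(-⅐)*504) = 6*(-8) = -48)
w = 103/9 (w = -1 + 8*(14/9) = -1 + 112/9 = 103/9 ≈ 11.444)
s*w = -48*103/9 = -1648/3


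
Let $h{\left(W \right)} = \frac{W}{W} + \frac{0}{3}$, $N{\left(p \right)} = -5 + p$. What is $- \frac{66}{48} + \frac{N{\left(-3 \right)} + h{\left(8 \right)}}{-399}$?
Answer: $- \frac{619}{456} \approx -1.3575$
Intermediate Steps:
$h{\left(W \right)} = 1$ ($h{\left(W \right)} = 1 + 0 \cdot \frac{1}{3} = 1 + 0 = 1$)
$- \frac{66}{48} + \frac{N{\left(-3 \right)} + h{\left(8 \right)}}{-399} = - \frac{66}{48} + \frac{\left(-5 - 3\right) + 1}{-399} = \left(-66\right) \frac{1}{48} + \left(-8 + 1\right) \left(- \frac{1}{399}\right) = - \frac{11}{8} - - \frac{1}{57} = - \frac{11}{8} + \frac{1}{57} = - \frac{619}{456}$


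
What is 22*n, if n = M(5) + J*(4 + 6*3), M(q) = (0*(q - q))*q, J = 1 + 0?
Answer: 484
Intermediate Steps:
J = 1
M(q) = 0 (M(q) = (0*0)*q = 0*q = 0)
n = 22 (n = 0 + 1*(4 + 6*3) = 0 + 1*(4 + 18) = 0 + 1*22 = 0 + 22 = 22)
22*n = 22*22 = 484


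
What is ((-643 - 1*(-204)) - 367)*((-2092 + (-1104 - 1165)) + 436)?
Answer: 3163550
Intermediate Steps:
((-643 - 1*(-204)) - 367)*((-2092 + (-1104 - 1165)) + 436) = ((-643 + 204) - 367)*((-2092 - 2269) + 436) = (-439 - 367)*(-4361 + 436) = -806*(-3925) = 3163550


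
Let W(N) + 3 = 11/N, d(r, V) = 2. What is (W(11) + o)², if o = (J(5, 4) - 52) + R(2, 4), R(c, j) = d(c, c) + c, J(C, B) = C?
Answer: 2025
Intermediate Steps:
R(c, j) = 2 + c
W(N) = -3 + 11/N
o = -43 (o = (5 - 52) + (2 + 2) = -47 + 4 = -43)
(W(11) + o)² = ((-3 + 11/11) - 43)² = ((-3 + 11*(1/11)) - 43)² = ((-3 + 1) - 43)² = (-2 - 43)² = (-45)² = 2025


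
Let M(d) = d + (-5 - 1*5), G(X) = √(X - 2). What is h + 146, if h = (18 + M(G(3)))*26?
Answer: 380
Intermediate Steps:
G(X) = √(-2 + X)
M(d) = -10 + d (M(d) = d + (-5 - 5) = d - 10 = -10 + d)
h = 234 (h = (18 + (-10 + √(-2 + 3)))*26 = (18 + (-10 + √1))*26 = (18 + (-10 + 1))*26 = (18 - 9)*26 = 9*26 = 234)
h + 146 = 234 + 146 = 380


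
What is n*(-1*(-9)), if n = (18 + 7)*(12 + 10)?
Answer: 4950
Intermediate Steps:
n = 550 (n = 25*22 = 550)
n*(-1*(-9)) = 550*(-1*(-9)) = 550*9 = 4950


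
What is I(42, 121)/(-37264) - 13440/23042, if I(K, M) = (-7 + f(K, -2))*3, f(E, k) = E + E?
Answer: -253075431/429318544 ≈ -0.58948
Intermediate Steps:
f(E, k) = 2*E
I(K, M) = -21 + 6*K (I(K, M) = (-7 + 2*K)*3 = -21 + 6*K)
I(42, 121)/(-37264) - 13440/23042 = (-21 + 6*42)/(-37264) - 13440/23042 = (-21 + 252)*(-1/37264) - 13440*1/23042 = 231*(-1/37264) - 6720/11521 = -231/37264 - 6720/11521 = -253075431/429318544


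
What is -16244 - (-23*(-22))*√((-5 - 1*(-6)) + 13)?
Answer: -16244 - 506*√14 ≈ -18137.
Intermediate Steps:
-16244 - (-23*(-22))*√((-5 - 1*(-6)) + 13) = -16244 - 506*√((-5 + 6) + 13) = -16244 - 506*√(1 + 13) = -16244 - 506*√14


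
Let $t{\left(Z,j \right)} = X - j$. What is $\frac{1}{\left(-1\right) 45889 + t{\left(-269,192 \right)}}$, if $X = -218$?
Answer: $- \frac{1}{46299} \approx -2.1599 \cdot 10^{-5}$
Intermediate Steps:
$t{\left(Z,j \right)} = -218 - j$
$\frac{1}{\left(-1\right) 45889 + t{\left(-269,192 \right)}} = \frac{1}{\left(-1\right) 45889 - 410} = \frac{1}{-45889 - 410} = \frac{1}{-46299} = - \frac{1}{46299}$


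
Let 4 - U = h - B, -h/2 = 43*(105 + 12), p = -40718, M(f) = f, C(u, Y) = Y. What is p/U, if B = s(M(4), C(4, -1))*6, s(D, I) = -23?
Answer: -20359/4964 ≈ -4.1013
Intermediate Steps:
B = -138 (B = -23*6 = -138)
h = -10062 (h = -86*(105 + 12) = -86*117 = -2*5031 = -10062)
U = 9928 (U = 4 - (-10062 - 1*(-138)) = 4 - (-10062 + 138) = 4 - 1*(-9924) = 4 + 9924 = 9928)
p/U = -40718/9928 = -40718*1/9928 = -20359/4964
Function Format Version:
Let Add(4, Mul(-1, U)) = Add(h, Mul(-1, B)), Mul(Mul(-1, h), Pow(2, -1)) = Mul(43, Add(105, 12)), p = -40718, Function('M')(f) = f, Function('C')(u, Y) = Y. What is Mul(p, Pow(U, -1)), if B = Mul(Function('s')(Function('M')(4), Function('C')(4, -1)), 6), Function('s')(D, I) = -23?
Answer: Rational(-20359, 4964) ≈ -4.1013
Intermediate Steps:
B = -138 (B = Mul(-23, 6) = -138)
h = -10062 (h = Mul(-2, Mul(43, Add(105, 12))) = Mul(-2, Mul(43, 117)) = Mul(-2, 5031) = -10062)
U = 9928 (U = Add(4, Mul(-1, Add(-10062, Mul(-1, -138)))) = Add(4, Mul(-1, Add(-10062, 138))) = Add(4, Mul(-1, -9924)) = Add(4, 9924) = 9928)
Mul(p, Pow(U, -1)) = Mul(-40718, Pow(9928, -1)) = Mul(-40718, Rational(1, 9928)) = Rational(-20359, 4964)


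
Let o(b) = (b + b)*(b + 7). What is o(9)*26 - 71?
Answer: 7417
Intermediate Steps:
o(b) = 2*b*(7 + b) (o(b) = (2*b)*(7 + b) = 2*b*(7 + b))
o(9)*26 - 71 = (2*9*(7 + 9))*26 - 71 = (2*9*16)*26 - 71 = 288*26 - 71 = 7488 - 71 = 7417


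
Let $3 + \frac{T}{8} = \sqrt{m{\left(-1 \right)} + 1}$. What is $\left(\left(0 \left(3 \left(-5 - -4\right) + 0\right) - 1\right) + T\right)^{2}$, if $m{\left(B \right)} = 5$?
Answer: $1009 - 400 \sqrt{6} \approx 29.204$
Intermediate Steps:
$T = -24 + 8 \sqrt{6}$ ($T = -24 + 8 \sqrt{5 + 1} = -24 + 8 \sqrt{6} \approx -4.4041$)
$\left(\left(0 \left(3 \left(-5 - -4\right) + 0\right) - 1\right) + T\right)^{2} = \left(\left(0 \left(3 \left(-5 - -4\right) + 0\right) - 1\right) - \left(24 - 8 \sqrt{6}\right)\right)^{2} = \left(\left(0 \left(3 \left(-5 + 4\right) + 0\right) - 1\right) - \left(24 - 8 \sqrt{6}\right)\right)^{2} = \left(\left(0 \left(3 \left(-1\right) + 0\right) - 1\right) - \left(24 - 8 \sqrt{6}\right)\right)^{2} = \left(\left(0 \left(-3 + 0\right) - 1\right) - \left(24 - 8 \sqrt{6}\right)\right)^{2} = \left(\left(0 \left(-3\right) - 1\right) - \left(24 - 8 \sqrt{6}\right)\right)^{2} = \left(\left(0 - 1\right) - \left(24 - 8 \sqrt{6}\right)\right)^{2} = \left(-1 - \left(24 - 8 \sqrt{6}\right)\right)^{2} = \left(-25 + 8 \sqrt{6}\right)^{2}$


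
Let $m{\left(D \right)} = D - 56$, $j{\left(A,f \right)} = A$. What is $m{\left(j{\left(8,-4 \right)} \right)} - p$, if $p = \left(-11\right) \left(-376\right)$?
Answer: $-4184$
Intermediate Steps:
$m{\left(D \right)} = -56 + D$
$p = 4136$
$m{\left(j{\left(8,-4 \right)} \right)} - p = \left(-56 + 8\right) - 4136 = -48 - 4136 = -4184$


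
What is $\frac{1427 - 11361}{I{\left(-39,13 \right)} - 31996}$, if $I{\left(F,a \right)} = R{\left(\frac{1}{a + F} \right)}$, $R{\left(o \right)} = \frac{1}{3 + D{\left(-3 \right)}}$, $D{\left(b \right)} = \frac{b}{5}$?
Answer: $\frac{119208}{383947} \approx 0.31048$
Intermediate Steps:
$D{\left(b \right)} = \frac{b}{5}$ ($D{\left(b \right)} = b \frac{1}{5} = \frac{b}{5}$)
$R{\left(o \right)} = \frac{5}{12}$ ($R{\left(o \right)} = \frac{1}{3 + \frac{1}{5} \left(-3\right)} = \frac{1}{3 - \frac{3}{5}} = \frac{1}{\frac{12}{5}} = \frac{5}{12}$)
$I{\left(F,a \right)} = \frac{5}{12}$
$\frac{1427 - 11361}{I{\left(-39,13 \right)} - 31996} = \frac{1427 - 11361}{\frac{5}{12} - 31996} = - \frac{9934}{- \frac{383947}{12}} = \left(-9934\right) \left(- \frac{12}{383947}\right) = \frac{119208}{383947}$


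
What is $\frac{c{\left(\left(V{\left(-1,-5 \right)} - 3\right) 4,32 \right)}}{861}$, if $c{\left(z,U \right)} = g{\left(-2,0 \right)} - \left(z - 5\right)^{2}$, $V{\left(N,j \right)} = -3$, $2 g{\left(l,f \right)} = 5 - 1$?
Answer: $- \frac{839}{861} \approx -0.97445$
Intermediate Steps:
$g{\left(l,f \right)} = 2$ ($g{\left(l,f \right)} = \frac{5 - 1}{2} = \frac{1}{2} \cdot 4 = 2$)
$c{\left(z,U \right)} = 2 - \left(-5 + z\right)^{2}$ ($c{\left(z,U \right)} = 2 - \left(z - 5\right)^{2} = 2 - \left(-5 + z\right)^{2}$)
$\frac{c{\left(\left(V{\left(-1,-5 \right)} - 3\right) 4,32 \right)}}{861} = \frac{2 - \left(-5 + \left(-3 - 3\right) 4\right)^{2}}{861} = \left(2 - \left(-5 - 24\right)^{2}\right) \frac{1}{861} = \left(2 - \left(-29\right)^{2}\right) \frac{1}{861} = \left(2 - 841\right) \frac{1}{861} = \left(-839\right) \frac{1}{861} = - \frac{839}{861}$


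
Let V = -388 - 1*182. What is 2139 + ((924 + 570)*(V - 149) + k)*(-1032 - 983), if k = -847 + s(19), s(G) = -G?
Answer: 2166231919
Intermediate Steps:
k = -866 (k = -847 - 1*19 = -847 - 19 = -866)
V = -570 (V = -388 - 182 = -570)
2139 + ((924 + 570)*(V - 149) + k)*(-1032 - 983) = 2139 + ((924 + 570)*(-570 - 149) - 866)*(-1032 - 983) = 2139 + (1494*(-719) - 866)*(-2015) = 2139 + (-1074186 - 866)*(-2015) = 2139 - 1075052*(-2015) = 2139 + 2166229780 = 2166231919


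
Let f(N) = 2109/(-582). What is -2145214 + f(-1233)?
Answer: -416172219/194 ≈ -2.1452e+6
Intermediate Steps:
f(N) = -703/194 (f(N) = 2109*(-1/582) = -703/194)
-2145214 + f(-1233) = -2145214 - 703/194 = -416172219/194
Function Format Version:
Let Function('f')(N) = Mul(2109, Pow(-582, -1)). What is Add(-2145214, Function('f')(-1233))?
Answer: Rational(-416172219, 194) ≈ -2.1452e+6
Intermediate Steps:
Function('f')(N) = Rational(-703, 194) (Function('f')(N) = Mul(2109, Rational(-1, 582)) = Rational(-703, 194))
Add(-2145214, Function('f')(-1233)) = Add(-2145214, Rational(-703, 194)) = Rational(-416172219, 194)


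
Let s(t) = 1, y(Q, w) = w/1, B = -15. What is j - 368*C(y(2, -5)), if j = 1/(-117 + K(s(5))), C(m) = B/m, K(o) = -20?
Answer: -151249/137 ≈ -1104.0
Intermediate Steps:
y(Q, w) = w (y(Q, w) = w*1 = w)
C(m) = -15/m
j = -1/137 (j = 1/(-117 - 20) = 1/(-137) = -1/137 ≈ -0.0072993)
j - 368*C(y(2, -5)) = -1/137 - (-5520)/(-5) = -1/137 - (-5520)*(-1)/5 = -1/137 - 368*3 = -1/137 - 1104 = -151249/137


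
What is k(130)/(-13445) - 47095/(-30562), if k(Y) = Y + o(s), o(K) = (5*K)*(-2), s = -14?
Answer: 124988107/82181218 ≈ 1.5209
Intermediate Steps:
o(K) = -10*K
k(Y) = 140 + Y (k(Y) = Y - 10*(-14) = Y + 140 = 140 + Y)
k(130)/(-13445) - 47095/(-30562) = (140 + 130)/(-13445) - 47095/(-30562) = 270*(-1/13445) - 47095*(-1/30562) = -54/2689 + 47095/30562 = 124988107/82181218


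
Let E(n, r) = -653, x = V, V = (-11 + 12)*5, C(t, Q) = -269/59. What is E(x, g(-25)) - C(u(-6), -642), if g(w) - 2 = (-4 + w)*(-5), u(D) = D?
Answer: -38258/59 ≈ -648.44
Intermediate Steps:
C(t, Q) = -269/59 (C(t, Q) = -269*1/59 = -269/59)
V = 5 (V = 1*5 = 5)
g(w) = 22 - 5*w (g(w) = 2 + (-4 + w)*(-5) = 2 + (20 - 5*w) = 22 - 5*w)
x = 5
E(x, g(-25)) - C(u(-6), -642) = -653 - 1*(-269/59) = -653 + 269/59 = -38258/59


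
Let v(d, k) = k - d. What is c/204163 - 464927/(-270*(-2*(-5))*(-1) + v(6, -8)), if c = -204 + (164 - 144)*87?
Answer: -94916765405/548381818 ≈ -173.09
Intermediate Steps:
c = 1536 (c = -204 + 20*87 = -204 + 1740 = 1536)
c/204163 - 464927/(-270*(-2*(-5))*(-1) + v(6, -8)) = 1536/204163 - 464927/(-270*(-2*(-5))*(-1) + (-8 - 1*6)) = 1536*(1/204163) - 464927/(-2700*(-1) + (-8 - 6)) = 1536/204163 - 464927/(-270*(-10) - 14) = 1536/204163 - 464927/(2700 - 14) = 1536/204163 - 464927/2686 = -94916765405/548381818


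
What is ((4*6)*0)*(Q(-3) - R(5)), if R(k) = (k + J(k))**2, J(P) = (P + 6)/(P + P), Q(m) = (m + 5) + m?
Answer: 0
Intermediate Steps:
Q(m) = 5 + 2*m (Q(m) = (5 + m) + m = 5 + 2*m)
J(P) = (6 + P)/(2*P) (J(P) = (6 + P)/((2*P)) = (6 + P)*(1/(2*P)) = (6 + P)/(2*P))
R(k) = (k + (6 + k)/(2*k))**2
((4*6)*0)*(Q(-3) - R(5)) = ((4*6)*0)*((5 + 2*(-3)) - (6 + 5 + 2*5**2)**2/(4*5**2)) = (24*0)*((5 - 6) - (6 + 5 + 2*25)**2/(4*25)) = 0*(-1 - (6 + 5 + 50)**2/(4*25)) = 0*(-1 - 61**2/(4*25)) = 0*(-1 - 3721/(4*25)) = 0*(-1 - 1*3721/100) = 0*(-1 - 3721/100) = 0*(-3821/100) = 0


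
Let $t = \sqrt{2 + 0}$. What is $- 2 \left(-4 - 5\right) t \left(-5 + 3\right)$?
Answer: $- 36 \sqrt{2} \approx -50.912$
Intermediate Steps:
$t = \sqrt{2} \approx 1.4142$
$- 2 \left(-4 - 5\right) t \left(-5 + 3\right) = - 2 \left(-4 - 5\right) \sqrt{2} \left(-5 + 3\right) = \left(-2\right) \left(-9\right) \sqrt{2} \left(-2\right) = 18 \sqrt{2} \left(-2\right) = - 36 \sqrt{2}$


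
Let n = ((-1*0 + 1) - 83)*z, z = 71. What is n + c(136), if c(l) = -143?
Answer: -5965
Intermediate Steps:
n = -5822 (n = ((-1*0 + 1) - 83)*71 = ((0 + 1) - 83)*71 = (1 - 83)*71 = -82*71 = -5822)
n + c(136) = -5822 - 143 = -5965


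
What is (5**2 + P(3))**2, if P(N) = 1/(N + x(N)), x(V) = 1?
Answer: 10201/16 ≈ 637.56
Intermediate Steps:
P(N) = 1/(1 + N) (P(N) = 1/(N + 1) = 1/(1 + N))
(5**2 + P(3))**2 = (5**2 + 1/(1 + 3))**2 = (25 + 1/4)**2 = (101/4)**2 = 10201/16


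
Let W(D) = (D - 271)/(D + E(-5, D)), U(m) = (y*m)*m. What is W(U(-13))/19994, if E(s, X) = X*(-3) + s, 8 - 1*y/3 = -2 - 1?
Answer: -2653/111556523 ≈ -2.3782e-5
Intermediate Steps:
y = 33 (y = 24 - 3*(-2 - 1) = 24 - 3*(-3) = 24 + 9 = 33)
E(s, X) = s - 3*X (E(s, X) = -3*X + s = s - 3*X)
U(m) = 33*m² (U(m) = (33*m)*m = 33*m²)
W(D) = (-271 + D)/(-5 - 2*D) (W(D) = (D - 271)/(D + (-5 - 3*D)) = (-271 + D)/(-5 - 2*D))
W(U(-13))/19994 = ((271 - 33*(-13)²)/(5 + 2*(33*(-13)²)))/19994 = ((271 - 33*169)/(5 + 2*(33*169)))*(1/19994) = ((271 - 1*5577)/(5 + 2*5577))*(1/19994) = ((271 - 5577)/(5 + 11154))*(1/19994) = (-5306/11159)*(1/19994) = ((1/11159)*(-5306))*(1/19994) = -5306/11159*1/19994 = -2653/111556523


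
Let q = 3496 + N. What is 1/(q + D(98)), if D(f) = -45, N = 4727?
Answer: 1/8178 ≈ 0.00012228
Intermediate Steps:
q = 8223 (q = 3496 + 4727 = 8223)
1/(q + D(98)) = 1/(8223 - 45) = 1/8178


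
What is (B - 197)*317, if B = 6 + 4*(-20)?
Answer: -85907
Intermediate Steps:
B = -74 (B = 6 - 80 = -74)
(B - 197)*317 = (-74 - 197)*317 = -271*317 = -85907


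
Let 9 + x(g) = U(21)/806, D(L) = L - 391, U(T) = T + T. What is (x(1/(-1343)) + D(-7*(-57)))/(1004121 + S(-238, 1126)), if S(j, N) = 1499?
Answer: -191/202632430 ≈ -9.4259e-7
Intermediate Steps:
U(T) = 2*T
D(L) = -391 + L
x(g) = -3606/403 (x(g) = -9 + (2*21)/806 = -9 + 42*(1/806) = -9 + 21/403 = -3606/403)
(x(1/(-1343)) + D(-7*(-57)))/(1004121 + S(-238, 1126)) = (-3606/403 + (-391 - 7*(-57)))/(1004121 + 1499) = (-3606/403 + (-391 + 399))/1005620 = (-3606/403 + 8)*(1/1005620) = -382/403*1/1005620 = -191/202632430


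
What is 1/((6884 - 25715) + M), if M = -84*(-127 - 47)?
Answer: -1/4215 ≈ -0.00023725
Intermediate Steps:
M = 14616 (M = -84*(-174) = 14616)
1/((6884 - 25715) + M) = 1/((6884 - 25715) + 14616) = 1/(-18831 + 14616) = 1/(-4215) = -1/4215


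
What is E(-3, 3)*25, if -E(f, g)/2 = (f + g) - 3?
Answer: 150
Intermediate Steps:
E(f, g) = 6 - 2*f - 2*g (E(f, g) = -2*((f + g) - 3) = -2*(-3 + f + g) = 6 - 2*f - 2*g)
E(-3, 3)*25 = (6 - 2*(-3) - 2*3)*25 = (6 + 6 - 6)*25 = 6*25 = 150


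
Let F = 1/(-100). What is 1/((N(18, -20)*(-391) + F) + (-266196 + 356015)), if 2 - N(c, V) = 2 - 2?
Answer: 100/8903699 ≈ 1.1231e-5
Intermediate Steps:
F = -1/100 ≈ -0.010000
N(c, V) = 2 (N(c, V) = 2 - (2 - 2) = 2 - 1*0 = 2 + 0 = 2)
1/((N(18, -20)*(-391) + F) + (-266196 + 356015)) = 1/((2*(-391) - 1/100) + (-266196 + 356015)) = 1/((-782 - 1/100) + 89819) = 1/(-78201/100 + 89819) = 1/(8903699/100) = 100/8903699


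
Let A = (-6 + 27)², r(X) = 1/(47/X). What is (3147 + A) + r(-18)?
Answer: 168618/47 ≈ 3587.6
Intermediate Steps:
r(X) = X/47
A = 441 (A = 21² = 441)
(3147 + A) + r(-18) = (3147 + 441) + (1/47)*(-18) = 3588 - 18/47 = 168618/47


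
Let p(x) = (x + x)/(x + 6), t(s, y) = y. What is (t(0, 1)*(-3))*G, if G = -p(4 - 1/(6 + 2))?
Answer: 186/79 ≈ 2.3544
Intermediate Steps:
p(x) = 2*x/(6 + x) (p(x) = (2*x)/(6 + x) = 2*x/(6 + x))
G = -62/79 (G = -2*(4 - 1/(6 + 2))/(6 + (4 - 1/(6 + 2))) = -2*(4 - 1/8)/(6 + (4 - 1/8)) = -2*31/(8*(6 + 31/8)) = -2*31/(8*79/8) = -2*31*8/(8*79) = -1*62/79 = -62/79 ≈ -0.78481)
(t(0, 1)*(-3))*G = (1*(-3))*(-62/79) = -3*(-62/79) = 186/79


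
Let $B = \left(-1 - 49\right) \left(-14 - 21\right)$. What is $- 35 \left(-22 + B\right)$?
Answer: $-60480$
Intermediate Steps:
$B = 1750$ ($B = \left(-50\right) \left(-35\right) = 1750$)
$- 35 \left(-22 + B\right) = - 35 \left(-22 + 1750\right) = \left(-35\right) 1728 = -60480$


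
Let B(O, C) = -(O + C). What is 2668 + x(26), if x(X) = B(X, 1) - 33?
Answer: 2608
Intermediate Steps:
B(O, C) = -C - O (B(O, C) = -(C + O) = -C - O)
x(X) = -34 - X (x(X) = (-1*1 - X) - 33 = (-1 - X) - 33 = -34 - X)
2668 + x(26) = 2668 + (-34 - 1*26) = 2668 + (-34 - 26) = 2668 - 60 = 2608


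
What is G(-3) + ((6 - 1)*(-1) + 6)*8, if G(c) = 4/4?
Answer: 9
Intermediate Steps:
G(c) = 1 (G(c) = 4*(¼) = 1)
G(-3) + ((6 - 1)*(-1) + 6)*8 = 1 + ((6 - 1)*(-1) + 6)*8 = 1 + (5*(-1) + 6)*8 = 1 + (-5 + 6)*8 = 1 + 1*8 = 1 + 8 = 9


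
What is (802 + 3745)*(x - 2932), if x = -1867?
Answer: -21821053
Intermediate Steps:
(802 + 3745)*(x - 2932) = (802 + 3745)*(-1867 - 2932) = 4547*(-4799) = -21821053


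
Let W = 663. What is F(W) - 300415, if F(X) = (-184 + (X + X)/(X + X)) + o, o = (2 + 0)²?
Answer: -300594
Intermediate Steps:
o = 4 (o = 2² = 4)
F(X) = -179 (F(X) = (-184 + (X + X)/(X + X)) + 4 = (-184 + (2*X)/((2*X))) + 4 = (-184 + (2*X)*(1/(2*X))) + 4 = (-184 + 1) + 4 = -183 + 4 = -179)
F(W) - 300415 = -179 - 300415 = -300594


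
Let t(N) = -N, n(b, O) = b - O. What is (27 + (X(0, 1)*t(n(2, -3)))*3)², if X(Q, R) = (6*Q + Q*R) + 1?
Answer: 144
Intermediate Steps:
X(Q, R) = 1 + 6*Q + Q*R
(27 + (X(0, 1)*t(n(2, -3)))*3)² = (27 + ((1 + 6*0 + 0*1)*(-(2 - 1*(-3))))*3)² = (27 + ((1 + 0 + 0)*(-(2 + 3)))*3)² = (27 + (1*(-1*5))*3)² = (27 + (1*(-5))*3)² = (27 - 5*3)² = (27 - 15)² = 12² = 144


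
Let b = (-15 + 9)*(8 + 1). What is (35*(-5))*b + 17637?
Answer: 27087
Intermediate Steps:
b = -54 (b = -6*9 = -54)
(35*(-5))*b + 17637 = (35*(-5))*(-54) + 17637 = -175*(-54) + 17637 = 9450 + 17637 = 27087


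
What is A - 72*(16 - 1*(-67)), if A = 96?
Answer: -5880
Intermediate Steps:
A - 72*(16 - 1*(-67)) = 96 - 72*(16 - 1*(-67)) = 96 - 72*(16 + 67) = 96 - 72*83 = 96 - 5976 = -5880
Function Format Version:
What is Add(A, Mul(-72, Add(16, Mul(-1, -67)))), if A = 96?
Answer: -5880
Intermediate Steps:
Add(A, Mul(-72, Add(16, Mul(-1, -67)))) = Add(96, Mul(-72, Add(16, Mul(-1, -67)))) = Add(96, Mul(-72, Add(16, 67))) = Add(96, Mul(-72, 83)) = Add(96, -5976) = -5880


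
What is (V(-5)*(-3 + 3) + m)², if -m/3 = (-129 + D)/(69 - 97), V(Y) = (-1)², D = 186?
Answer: 29241/784 ≈ 37.297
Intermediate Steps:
V(Y) = 1
m = 171/28 (m = -3*(-129 + 186)/(69 - 97) = -171/(-28) = -171*(-1)/28 = -3*(-57/28) = 171/28 ≈ 6.1071)
(V(-5)*(-3 + 3) + m)² = (1*(-3 + 3) + 171/28)² = (1*0 + 171/28)² = (0 + 171/28)² = (171/28)² = 29241/784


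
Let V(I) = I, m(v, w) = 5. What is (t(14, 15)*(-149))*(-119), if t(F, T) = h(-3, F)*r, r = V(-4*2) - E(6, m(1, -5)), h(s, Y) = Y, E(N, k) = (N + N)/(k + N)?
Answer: -24823400/11 ≈ -2.2567e+6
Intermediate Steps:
E(N, k) = 2*N/(N + k) (E(N, k) = (2*N)/(N + k) = 2*N/(N + k))
r = -100/11 (r = -4*2 - 2*6/(6 + 5) = -8 - 2*6/11 = -8 - 1*12/11 = -8 - 12/11 = -100/11 ≈ -9.0909)
t(F, T) = -100*F/11 (t(F, T) = F*(-100/11) = -100*F/11)
(t(14, 15)*(-149))*(-119) = (-100/11*14*(-149))*(-119) = -1400/11*(-149)*(-119) = (208600/11)*(-119) = -24823400/11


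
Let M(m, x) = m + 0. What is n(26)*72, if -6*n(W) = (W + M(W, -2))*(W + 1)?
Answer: -16848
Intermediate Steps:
M(m, x) = m
n(W) = -W*(1 + W)/3 (n(W) = -(W + W)*(W + 1)/6 = -2*W*(1 + W)/6 = -W*(1 + W)/3)
n(26)*72 = ((⅓)*26*(-1 - 1*26))*72 = ((⅓)*26*(-1 - 26))*72 = ((⅓)*26*(-27))*72 = -234*72 = -16848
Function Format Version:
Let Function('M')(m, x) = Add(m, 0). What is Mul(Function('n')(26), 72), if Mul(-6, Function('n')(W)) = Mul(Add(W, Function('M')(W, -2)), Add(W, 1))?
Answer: -16848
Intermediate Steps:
Function('M')(m, x) = m
Function('n')(W) = Mul(Rational(-1, 3), W, Add(1, W)) (Function('n')(W) = Mul(Rational(-1, 6), Mul(Add(W, W), Add(W, 1))) = Mul(Rational(-1, 6), Mul(Mul(2, W), Add(1, W))) = Mul(Rational(-1, 6), Mul(2, W, Add(1, W))) = Mul(Rational(-1, 3), W, Add(1, W)))
Mul(Function('n')(26), 72) = Mul(Mul(Rational(1, 3), 26, Add(-1, Mul(-1, 26))), 72) = Mul(Mul(Rational(1, 3), 26, Add(-1, -26)), 72) = Mul(Mul(Rational(1, 3), 26, -27), 72) = Mul(-234, 72) = -16848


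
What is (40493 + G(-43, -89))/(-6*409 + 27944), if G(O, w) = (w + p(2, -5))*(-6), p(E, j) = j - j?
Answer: 41027/25490 ≈ 1.6095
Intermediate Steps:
p(E, j) = 0
G(O, w) = -6*w (G(O, w) = (w + 0)*(-6) = w*(-6) = -6*w)
(40493 + G(-43, -89))/(-6*409 + 27944) = (40493 - 6*(-89))/(-6*409 + 27944) = (40493 + 534)/(-2454 + 27944) = 41027/25490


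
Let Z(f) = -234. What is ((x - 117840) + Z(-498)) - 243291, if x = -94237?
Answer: -455602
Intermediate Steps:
((x - 117840) + Z(-498)) - 243291 = ((-94237 - 117840) - 234) - 243291 = (-212077 - 234) - 243291 = -212311 - 243291 = -455602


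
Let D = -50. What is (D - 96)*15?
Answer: -2190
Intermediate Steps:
(D - 96)*15 = (-50 - 96)*15 = -146*15 = -2190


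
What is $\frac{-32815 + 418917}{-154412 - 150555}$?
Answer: $- \frac{386102}{304967} \approx -1.266$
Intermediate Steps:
$\frac{-32815 + 418917}{-154412 - 150555} = \frac{386102}{-304967} = 386102 \left(- \frac{1}{304967}\right) = - \frac{386102}{304967}$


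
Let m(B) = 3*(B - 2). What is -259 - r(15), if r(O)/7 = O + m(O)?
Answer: -637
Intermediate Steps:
m(B) = -6 + 3*B (m(B) = 3*(-2 + B) = -6 + 3*B)
r(O) = -42 + 28*O (r(O) = 7*(O + (-6 + 3*O)) = 7*(-6 + 4*O) = -42 + 28*O)
-259 - r(15) = -259 - (-42 + 28*15) = -259 - (-42 + 420) = -259 - 1*378 = -259 - 378 = -637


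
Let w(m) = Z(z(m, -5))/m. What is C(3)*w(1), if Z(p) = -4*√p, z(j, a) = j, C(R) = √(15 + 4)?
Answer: -4*√19 ≈ -17.436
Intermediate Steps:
C(R) = √19
w(m) = -4/√m (w(m) = (-4*√m)/m = -4/√m)
C(3)*w(1) = √19*(-4/√1) = √19*(-4*1) = √19*(-4) = -4*√19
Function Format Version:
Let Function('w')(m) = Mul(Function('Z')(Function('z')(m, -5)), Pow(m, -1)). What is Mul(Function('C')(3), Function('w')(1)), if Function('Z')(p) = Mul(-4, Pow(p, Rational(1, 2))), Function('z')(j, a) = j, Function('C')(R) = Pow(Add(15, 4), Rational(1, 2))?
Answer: Mul(-4, Pow(19, Rational(1, 2))) ≈ -17.436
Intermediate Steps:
Function('C')(R) = Pow(19, Rational(1, 2))
Function('w')(m) = Mul(-4, Pow(m, Rational(-1, 2))) (Function('w')(m) = Mul(Mul(-4, Pow(m, Rational(1, 2))), Pow(m, -1)) = Mul(-4, Pow(m, Rational(-1, 2))))
Mul(Function('C')(3), Function('w')(1)) = Mul(Pow(19, Rational(1, 2)), Mul(-4, Pow(1, Rational(-1, 2)))) = Mul(Pow(19, Rational(1, 2)), Mul(-4, 1)) = Mul(Pow(19, Rational(1, 2)), -4) = Mul(-4, Pow(19, Rational(1, 2)))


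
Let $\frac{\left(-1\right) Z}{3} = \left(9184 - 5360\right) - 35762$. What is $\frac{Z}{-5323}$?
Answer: $-18$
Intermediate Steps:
$Z = 95814$ ($Z = - 3 \left(\left(9184 - 5360\right) - 35762\right) = - 3 \left(3824 - 35762\right) = \left(-3\right) \left(-31938\right) = 95814$)
$\frac{Z}{-5323} = \frac{95814}{-5323} = 95814 \left(- \frac{1}{5323}\right) = -18$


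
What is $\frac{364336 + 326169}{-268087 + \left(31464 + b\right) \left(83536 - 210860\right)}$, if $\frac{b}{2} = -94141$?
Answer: $\frac{138101}{3993285389} \approx 3.4583 \cdot 10^{-5}$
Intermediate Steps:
$b = -188282$ ($b = 2 \left(-94141\right) = -188282$)
$\frac{364336 + 326169}{-268087 + \left(31464 + b\right) \left(83536 - 210860\right)} = \frac{364336 + 326169}{-268087 + \left(31464 - 188282\right) \left(83536 - 210860\right)} = \frac{690505}{-268087 - -19966695032} = \frac{690505}{-268087 + 19966695032} = \frac{690505}{19966426945} = 690505 \cdot \frac{1}{19966426945} = \frac{138101}{3993285389}$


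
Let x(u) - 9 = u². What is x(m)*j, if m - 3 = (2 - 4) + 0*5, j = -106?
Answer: -1060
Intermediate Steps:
m = 1 (m = 3 + ((2 - 4) + 0*5) = 3 + (-2 + 0) = 3 - 2 = 1)
x(u) = 9 + u²
x(m)*j = (9 + 1²)*(-106) = (9 + 1)*(-106) = 10*(-106) = -1060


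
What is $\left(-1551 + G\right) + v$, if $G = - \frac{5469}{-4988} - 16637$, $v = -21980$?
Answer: $- \frac{200352515}{4988} \approx -40167.0$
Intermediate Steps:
$G = - \frac{82979887}{4988}$ ($G = \left(-5469\right) \left(- \frac{1}{4988}\right) - 16637 = \frac{5469}{4988} - 16637 = - \frac{82979887}{4988} \approx -16636.0$)
$\left(-1551 + G\right) + v = \left(-1551 - \frac{82979887}{4988}\right) - 21980 = - \frac{90716275}{4988} - 21980 = - \frac{200352515}{4988}$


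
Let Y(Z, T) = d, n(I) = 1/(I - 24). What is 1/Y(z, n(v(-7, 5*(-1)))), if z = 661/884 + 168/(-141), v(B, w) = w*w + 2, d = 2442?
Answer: 1/2442 ≈ 0.00040950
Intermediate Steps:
v(B, w) = 2 + w² (v(B, w) = w² + 2 = 2 + w²)
n(I) = 1/(-24 + I)
z = -18437/41548 (z = 661*(1/884) + 168*(-1/141) = 661/884 - 56/47 = -18437/41548 ≈ -0.44375)
Y(Z, T) = 2442
1/Y(z, n(v(-7, 5*(-1)))) = 1/2442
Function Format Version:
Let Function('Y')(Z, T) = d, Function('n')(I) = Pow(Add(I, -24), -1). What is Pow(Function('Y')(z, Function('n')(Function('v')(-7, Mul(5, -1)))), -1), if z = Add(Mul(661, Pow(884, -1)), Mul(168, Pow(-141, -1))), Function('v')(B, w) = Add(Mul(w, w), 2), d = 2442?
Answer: Rational(1, 2442) ≈ 0.00040950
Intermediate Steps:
Function('v')(B, w) = Add(2, Pow(w, 2)) (Function('v')(B, w) = Add(Pow(w, 2), 2) = Add(2, Pow(w, 2)))
Function('n')(I) = Pow(Add(-24, I), -1)
z = Rational(-18437, 41548) (z = Add(Mul(661, Rational(1, 884)), Mul(168, Rational(-1, 141))) = Add(Rational(661, 884), Rational(-56, 47)) = Rational(-18437, 41548) ≈ -0.44375)
Function('Y')(Z, T) = 2442
Pow(Function('Y')(z, Function('n')(Function('v')(-7, Mul(5, -1)))), -1) = Pow(2442, -1) = Rational(1, 2442)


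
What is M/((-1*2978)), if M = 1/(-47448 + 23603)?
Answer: 1/71010410 ≈ 1.4082e-8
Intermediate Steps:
M = -1/23845 (M = 1/(-23845) = -1/23845 ≈ -4.1938e-5)
M/((-1*2978)) = -1/(23845*((-1*2978))) = -1/23845/(-2978) = -1/23845*(-1/2978) = 1/71010410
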